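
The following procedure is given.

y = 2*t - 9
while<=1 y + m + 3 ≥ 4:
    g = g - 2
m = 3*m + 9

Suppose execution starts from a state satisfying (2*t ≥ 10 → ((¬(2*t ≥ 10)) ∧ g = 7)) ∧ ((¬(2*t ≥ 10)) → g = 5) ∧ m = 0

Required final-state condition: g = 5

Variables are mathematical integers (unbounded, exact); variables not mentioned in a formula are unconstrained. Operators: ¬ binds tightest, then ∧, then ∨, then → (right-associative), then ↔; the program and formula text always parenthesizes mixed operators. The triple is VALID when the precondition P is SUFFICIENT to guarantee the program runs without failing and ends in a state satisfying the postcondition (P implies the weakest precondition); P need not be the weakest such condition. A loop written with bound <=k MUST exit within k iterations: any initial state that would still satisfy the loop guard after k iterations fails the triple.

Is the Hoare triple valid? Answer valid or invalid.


Working backward. After the program, g = 5 must hold.
Before m := 3*m + 9: g = 5
Before the loop (bound <=1), unroll the exhaustion recursion (WP_0 = exit-now case; WP_j = one more guarded iteration, up to j = 1):
  WP_0: (¬(m + y ≥ 1)) ∧ g = 5
  WP_1: (m + y ≥ 1 → ((¬(m + y ≥ 1)) ∧ g = 7)) ∧ ((¬(m + y ≥ 1)) → g = 5)
So before the loop: (m + y ≥ 1 → ((¬(m + y ≥ 1)) ∧ g = 7)) ∧ ((¬(m + y ≥ 1)) → g = 5)
Before y := 2*t - 9: (m + 2*t ≥ 10 → ((¬(m + 2*t ≥ 10)) ∧ g = 7)) ∧ ((¬(m + 2*t ≥ 10)) → g = 5)
The weakest precondition is (m + 2*t ≥ 10 → ((¬(m + 2*t ≥ 10)) ∧ g = 7)) ∧ ((¬(m + 2*t ≥ 10)) → g = 5).
Check whether (2*t ≥ 10 → ((¬(2*t ≥ 10)) ∧ g = 7)) ∧ ((¬(2*t ≥ 10)) → g = 5) ∧ m = 0 implies it.
Every state satisfying the precondition satisfies the weakest precondition: the implication holds.
Answer: valid


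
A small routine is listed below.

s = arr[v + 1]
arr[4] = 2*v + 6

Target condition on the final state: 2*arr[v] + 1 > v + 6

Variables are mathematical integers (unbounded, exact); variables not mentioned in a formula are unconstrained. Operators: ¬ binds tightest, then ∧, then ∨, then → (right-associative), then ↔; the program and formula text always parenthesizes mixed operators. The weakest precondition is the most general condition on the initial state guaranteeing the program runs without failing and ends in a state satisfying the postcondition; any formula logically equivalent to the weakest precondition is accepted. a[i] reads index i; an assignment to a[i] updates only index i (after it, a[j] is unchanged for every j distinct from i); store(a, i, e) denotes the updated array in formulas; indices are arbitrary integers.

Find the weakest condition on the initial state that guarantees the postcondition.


Working backward. After the program, the postcondition 2*arr[v] + 1 > v + 6 must hold; in canonical form it is 2*arr[v] > v + 5.
Before arr[4] := 2*v + 6: 2*store(arr, 4, 2*v + 6)[v] > v + 5
Before s := arr[v + 1]: 2*store(arr, 4, 2*v + 6)[v] > v + 5
Answer: WP = 2*store(arr, 4, 2*v + 6)[v] > v + 5


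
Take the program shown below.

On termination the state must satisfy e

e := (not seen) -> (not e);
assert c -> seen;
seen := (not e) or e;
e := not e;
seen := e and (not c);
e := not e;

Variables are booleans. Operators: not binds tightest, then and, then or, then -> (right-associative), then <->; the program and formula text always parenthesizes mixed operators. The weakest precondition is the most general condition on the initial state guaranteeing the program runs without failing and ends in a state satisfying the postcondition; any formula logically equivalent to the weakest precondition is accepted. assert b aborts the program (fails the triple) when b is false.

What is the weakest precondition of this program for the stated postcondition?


Working backward. After the program, e must hold.
Before e := not e: not e
Before seen := e and (not c): not e
Before e := not e: e
Before seen := (not e) or e: e
Before assert c -> seen: (c -> seen) and e
Before e := (not seen) -> (not e): (c -> seen) and ((not seen) -> (not e))
Answer: WP = (c -> seen) and ((not seen) -> (not e))


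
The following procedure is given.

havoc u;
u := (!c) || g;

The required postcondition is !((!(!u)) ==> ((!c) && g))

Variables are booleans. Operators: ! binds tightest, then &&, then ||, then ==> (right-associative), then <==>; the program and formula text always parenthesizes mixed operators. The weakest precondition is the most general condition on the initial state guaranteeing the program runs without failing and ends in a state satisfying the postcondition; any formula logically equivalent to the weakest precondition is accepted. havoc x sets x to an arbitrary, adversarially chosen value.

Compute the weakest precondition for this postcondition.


Working backward. After the program, the postcondition !((!(!u)) ==> ((!c) && g)) must hold; in canonical form it is !(u ==> ((!c) && g)).
Before u := (!c) || g: !(((!c) || g) ==> ((!c) && g))
Before havoc u: !(((!c) || g) ==> ((!c) && g))
Answer: WP = !(((!c) || g) ==> ((!c) && g))


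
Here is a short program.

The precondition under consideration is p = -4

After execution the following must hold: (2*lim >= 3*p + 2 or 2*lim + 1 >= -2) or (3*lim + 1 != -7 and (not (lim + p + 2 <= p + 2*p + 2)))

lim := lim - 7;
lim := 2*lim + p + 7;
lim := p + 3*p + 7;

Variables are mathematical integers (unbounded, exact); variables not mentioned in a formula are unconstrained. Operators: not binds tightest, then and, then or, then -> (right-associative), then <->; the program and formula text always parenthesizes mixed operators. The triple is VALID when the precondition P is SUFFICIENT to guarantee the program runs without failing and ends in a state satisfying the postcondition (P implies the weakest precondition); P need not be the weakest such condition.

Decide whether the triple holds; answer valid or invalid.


Working backward. After the program, the postcondition (2*lim >= 3*p + 2 or 2*lim + 1 >= -2) or (3*lim + 1 != -7 and (not (lim + p + 2 <= p + 2*p + 2))) must hold; in canonical form it is 2*lim >= 3*p + 2 or 2*lim >= -3 or (3*lim != -8 and (not (lim <= 2*p))).
Before lim := p + 3*p + 7: 5*p >= -12 or 8*p >= -17 or (12*p != -29 and (not (2*p <= -7)))
Before lim := 2*lim + p + 7: 5*p >= -12 or 8*p >= -17 or (12*p != -29 and (not (2*p <= -7)))
Before lim := lim - 7: 5*p >= -12 or 8*p >= -17 or (12*p != -29 and (not (2*p <= -7)))
The weakest precondition is 5*p >= -12 or 8*p >= -17 or (12*p != -29 and (not (2*p <= -7))).
Check whether p = -4 implies it.
Countermodel: at the initial state p = -4, the precondition holds but the weakest precondition fails.
Answer: invalid


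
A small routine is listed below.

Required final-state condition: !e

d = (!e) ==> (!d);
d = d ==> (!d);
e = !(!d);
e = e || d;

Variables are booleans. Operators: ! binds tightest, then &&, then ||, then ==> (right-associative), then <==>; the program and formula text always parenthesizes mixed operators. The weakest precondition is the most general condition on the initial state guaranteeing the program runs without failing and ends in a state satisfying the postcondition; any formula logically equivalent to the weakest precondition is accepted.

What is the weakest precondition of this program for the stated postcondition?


Working backward. After the program, !e must hold.
Before e := e || d: !(e || d)
Before e := !(!d): !d
Before d := d ==> (!d): !(d ==> (!d))
Before d := (!e) ==> (!d): !(((!e) ==> (!d)) ==> (!((!e) ==> (!d))))
Answer: WP = !(((!e) ==> (!d)) ==> (!((!e) ==> (!d))))


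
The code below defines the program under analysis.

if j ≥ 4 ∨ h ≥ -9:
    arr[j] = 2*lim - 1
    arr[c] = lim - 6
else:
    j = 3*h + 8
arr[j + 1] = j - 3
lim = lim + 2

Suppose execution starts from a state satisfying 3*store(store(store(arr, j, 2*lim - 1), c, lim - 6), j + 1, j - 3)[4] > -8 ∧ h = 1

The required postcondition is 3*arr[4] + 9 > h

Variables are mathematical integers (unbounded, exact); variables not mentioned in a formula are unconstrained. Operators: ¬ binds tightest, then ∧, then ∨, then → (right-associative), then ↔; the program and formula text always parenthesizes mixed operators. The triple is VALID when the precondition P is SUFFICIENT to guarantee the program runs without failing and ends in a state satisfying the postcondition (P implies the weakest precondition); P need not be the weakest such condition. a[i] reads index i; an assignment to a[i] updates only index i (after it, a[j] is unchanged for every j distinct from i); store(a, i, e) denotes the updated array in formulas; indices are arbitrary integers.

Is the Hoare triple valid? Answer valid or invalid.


Working backward. After the program, the postcondition 3*arr[4] + 9 > h must hold; in canonical form it is 3*arr[4] > h - 9.
Before lim := lim + 2: 3*arr[4] > h - 9
Before arr[j + 1] := j - 3: 3*store(arr, j + 1, j - 3)[4] > h - 9
Then branch requires 3*store(store(store(arr, j, 2*lim - 1), c, lim - 6), j + 1, j - 3)[4] > h - 9; else branch requires 3*store(arr, 3*h + 9, 3*h + 5)[4] > h - 9.
Before the if: ((j ≥ 4 ∨ h ≥ -9) → 3*store(store(store(arr, j, 2*lim - 1), c, lim - 6), j + 1, j - 3)[4] > h - 9) ∧ ((¬(j ≥ 4 ∨ h ≥ -9)) → 3*store(arr, 3*h + 9, 3*h + 5)[4] > h - 9)
The weakest precondition is ((j ≥ 4 ∨ h ≥ -9) → 3*store(store(store(arr, j, 2*lim - 1), c, lim - 6), j + 1, j - 3)[4] > h - 9) ∧ ((¬(j ≥ 4 ∨ h ≥ -9)) → 3*store(arr, 3*h + 9, 3*h + 5)[4] > h - 9).
Check whether 3*store(store(store(arr, j, 2*lim - 1), c, lim - 6), j + 1, j - 3)[4] > -8 ∧ h = 1 implies it.
Every state satisfying the precondition satisfies the weakest precondition: the implication holds.
Answer: valid


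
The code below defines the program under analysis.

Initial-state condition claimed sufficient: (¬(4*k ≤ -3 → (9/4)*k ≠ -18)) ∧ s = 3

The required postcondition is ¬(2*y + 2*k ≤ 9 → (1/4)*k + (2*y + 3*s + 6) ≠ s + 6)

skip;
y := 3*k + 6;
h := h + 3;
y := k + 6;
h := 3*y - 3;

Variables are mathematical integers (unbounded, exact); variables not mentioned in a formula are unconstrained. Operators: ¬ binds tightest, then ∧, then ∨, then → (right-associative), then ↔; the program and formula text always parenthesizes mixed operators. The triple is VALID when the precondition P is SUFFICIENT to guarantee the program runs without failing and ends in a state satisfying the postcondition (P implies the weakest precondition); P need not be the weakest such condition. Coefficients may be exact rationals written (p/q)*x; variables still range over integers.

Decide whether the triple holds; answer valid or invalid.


Working backward. After the program, the postcondition ¬(2*y + 2*k ≤ 9 → (1/4)*k + (2*y + 3*s + 6) ≠ s + 6) must hold; in canonical form it is ¬(2*k + 2*y ≤ 9 → (1/4)*k + 2*s + 2*y ≠ 0).
Before h := 3*y - 3: ¬(2*k + 2*y ≤ 9 → (1/4)*k + 2*s + 2*y ≠ 0)
Before y := k + 6: ¬(4*k ≤ -3 → (9/4)*k + 2*s ≠ -12)
Before h := h + 3: ¬(4*k ≤ -3 → (9/4)*k + 2*s ≠ -12)
Before y := 3*k + 6: ¬(4*k ≤ -3 → (9/4)*k + 2*s ≠ -12)
Before skip: ¬(4*k ≤ -3 → (9/4)*k + 2*s ≠ -12)
The weakest precondition is ¬(4*k ≤ -3 → (9/4)*k + 2*s ≠ -12).
Check whether (¬(4*k ≤ -3 → (9/4)*k ≠ -18)) ∧ s = 3 implies it.
Every state satisfying the precondition satisfies the weakest precondition: the implication holds.
Answer: valid


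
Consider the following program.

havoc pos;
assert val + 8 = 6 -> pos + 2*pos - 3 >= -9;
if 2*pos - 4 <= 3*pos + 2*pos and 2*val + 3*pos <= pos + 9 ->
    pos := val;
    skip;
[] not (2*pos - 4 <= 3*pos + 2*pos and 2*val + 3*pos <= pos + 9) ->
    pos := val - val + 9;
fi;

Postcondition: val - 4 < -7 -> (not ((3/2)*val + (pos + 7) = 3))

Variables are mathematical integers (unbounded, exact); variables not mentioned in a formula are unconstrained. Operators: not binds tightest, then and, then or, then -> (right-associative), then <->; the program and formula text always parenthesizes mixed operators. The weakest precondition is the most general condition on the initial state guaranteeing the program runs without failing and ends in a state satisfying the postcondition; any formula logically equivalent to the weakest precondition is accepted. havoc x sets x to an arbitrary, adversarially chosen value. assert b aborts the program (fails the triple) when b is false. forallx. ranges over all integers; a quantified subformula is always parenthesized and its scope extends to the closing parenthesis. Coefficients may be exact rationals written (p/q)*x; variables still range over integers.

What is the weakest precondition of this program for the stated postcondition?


Working backward. After the program, the postcondition val - 4 < -7 -> (not ((3/2)*val + (pos + 7) = 3)) must hold; in canonical form it is val < -3 -> (not (pos + (3/2)*val = -4)).
Then branch requires val < -3 -> (not ((5/2)*val = -4)); else branch requires val < -3 -> (not ((3/2)*val = -13)).
Before the if: ((3*pos >= -4 and 2*pos + 2*val <= 9) -> (val < -3 -> (not ((5/2)*val = -4)))) and ((not (3*pos >= -4 and 2*pos + 2*val <= 9)) -> (val < -3 -> (not ((3/2)*val = -13))))
Before assert val + 8 = 6 -> pos + 2*pos - 3 >= -9: (val = -2 -> 3*pos >= -6) and ((3*pos >= -4 and 2*pos + 2*val <= 9) -> (val < -3 -> (not ((5/2)*val = -4)))) and ((not (3*pos >= -4 and 2*pos + 2*val <= 9)) -> (val < -3 -> (not ((3/2)*val = -13))))
Before havoc pos: forall pos_1. ((val = -2 -> 3*pos_1 >= -6) and ((3*pos_1 >= -4 and 2*pos_1 + 2*val <= 9) -> (val < -3 -> (not ((5/2)*val = -4)))) and ((not (3*pos_1 >= -4 and 2*pos_1 + 2*val <= 9)) -> (val < -3 -> (not ((3/2)*val = -13)))))
Answer: WP = forall pos_1. ((val = -2 -> 3*pos_1 >= -6) and ((3*pos_1 >= -4 and 2*pos_1 + 2*val <= 9) -> (val < -3 -> (not ((5/2)*val = -4)))) and ((not (3*pos_1 >= -4 and 2*pos_1 + 2*val <= 9)) -> (val < -3 -> (not ((3/2)*val = -13)))))


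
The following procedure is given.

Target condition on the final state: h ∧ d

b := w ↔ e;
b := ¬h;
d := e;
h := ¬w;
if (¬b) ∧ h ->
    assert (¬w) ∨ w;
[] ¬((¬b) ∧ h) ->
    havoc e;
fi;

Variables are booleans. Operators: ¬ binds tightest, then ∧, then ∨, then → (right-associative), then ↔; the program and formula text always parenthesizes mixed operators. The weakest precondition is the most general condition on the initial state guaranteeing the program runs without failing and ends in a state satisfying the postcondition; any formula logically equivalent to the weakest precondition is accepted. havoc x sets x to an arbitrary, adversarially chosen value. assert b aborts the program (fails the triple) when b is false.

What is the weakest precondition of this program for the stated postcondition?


Working backward. After the program, h ∧ d must hold.
Then branch requires h ∧ d; else branch requires h ∧ d.
Before the if: (((¬b) ∧ h) → (h ∧ d)) ∧ ((¬((¬b) ∧ h)) → (h ∧ d))
Before h := ¬w: (((¬b) ∧ (¬w)) → ((¬w) ∧ d)) ∧ ((¬((¬b) ∧ (¬w))) → ((¬w) ∧ d))
Before d := e: (((¬b) ∧ (¬w)) → ((¬w) ∧ e)) ∧ ((¬((¬b) ∧ (¬w))) → ((¬w) ∧ e))
Before b := ¬h: ((h ∧ (¬w)) → ((¬w) ∧ e)) ∧ ((¬(h ∧ (¬w))) → ((¬w) ∧ e))
Before b := w ↔ e: ((h ∧ (¬w)) → ((¬w) ∧ e)) ∧ ((¬(h ∧ (¬w))) → ((¬w) ∧ e))
Answer: WP = ((h ∧ (¬w)) → ((¬w) ∧ e)) ∧ ((¬(h ∧ (¬w))) → ((¬w) ∧ e))


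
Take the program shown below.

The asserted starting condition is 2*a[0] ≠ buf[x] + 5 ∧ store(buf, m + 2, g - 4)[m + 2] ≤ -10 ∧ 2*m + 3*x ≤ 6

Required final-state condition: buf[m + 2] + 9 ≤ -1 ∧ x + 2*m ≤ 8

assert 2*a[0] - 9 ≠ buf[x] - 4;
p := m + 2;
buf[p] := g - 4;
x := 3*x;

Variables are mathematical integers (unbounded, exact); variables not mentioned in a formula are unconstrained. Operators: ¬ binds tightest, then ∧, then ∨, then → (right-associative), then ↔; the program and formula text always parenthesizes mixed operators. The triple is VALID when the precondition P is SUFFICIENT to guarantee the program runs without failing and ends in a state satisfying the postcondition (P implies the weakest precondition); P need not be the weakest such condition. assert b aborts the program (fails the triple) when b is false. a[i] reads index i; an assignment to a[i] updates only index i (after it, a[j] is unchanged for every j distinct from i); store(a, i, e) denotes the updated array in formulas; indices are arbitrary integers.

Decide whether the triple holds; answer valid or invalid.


Working backward. After the program, the postcondition buf[m + 2] + 9 ≤ -1 ∧ x + 2*m ≤ 8 must hold; in canonical form it is buf[m + 2] ≤ -10 ∧ 2*m + x ≤ 8.
Before x := 3*x: buf[m + 2] ≤ -10 ∧ 2*m + 3*x ≤ 8
Before buf[p] := g - 4: store(buf, p, g - 4)[m + 2] ≤ -10 ∧ 2*m + 3*x ≤ 8
Before p := m + 2: store(buf, m + 2, g - 4)[m + 2] ≤ -10 ∧ 2*m + 3*x ≤ 8
Before assert 2*a[0] - 9 ≠ buf[x] - 4: 2*a[0] ≠ buf[x] + 5 ∧ store(buf, m + 2, g - 4)[m + 2] ≤ -10 ∧ 2*m + 3*x ≤ 8
The weakest precondition is 2*a[0] ≠ buf[x] + 5 ∧ store(buf, m + 2, g - 4)[m + 2] ≤ -10 ∧ 2*m + 3*x ≤ 8.
Check whether 2*a[0] ≠ buf[x] + 5 ∧ store(buf, m + 2, g - 4)[m + 2] ≤ -10 ∧ 2*m + 3*x ≤ 6 implies it.
Every state satisfying the precondition satisfies the weakest precondition: the implication holds.
Answer: valid


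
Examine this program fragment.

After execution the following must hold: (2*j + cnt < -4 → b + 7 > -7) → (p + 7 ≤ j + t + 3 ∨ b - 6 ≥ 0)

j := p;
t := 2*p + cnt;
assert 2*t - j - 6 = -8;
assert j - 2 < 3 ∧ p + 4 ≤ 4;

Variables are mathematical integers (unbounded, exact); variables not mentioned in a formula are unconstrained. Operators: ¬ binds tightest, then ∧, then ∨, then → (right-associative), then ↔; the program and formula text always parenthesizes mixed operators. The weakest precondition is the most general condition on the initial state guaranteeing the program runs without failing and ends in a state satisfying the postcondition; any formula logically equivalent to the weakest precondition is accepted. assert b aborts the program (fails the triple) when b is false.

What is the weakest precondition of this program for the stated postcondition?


Working backward. After the program, the postcondition (2*j + cnt < -4 → b + 7 > -7) → (p + 7 ≤ j + t + 3 ∨ b - 6 ≥ 0) must hold; in canonical form it is (cnt + 2*j < -4 → b > -14) → (p ≤ j + t - 4 ∨ b ≥ 6).
Before assert j - 2 < 3 ∧ p + 4 ≤ 4: j < 5 ∧ p ≤ 0 ∧ ((cnt + 2*j < -4 → b > -14) → (p ≤ j + t - 4 ∨ b ≥ 6))
Before assert 2*t - j - 6 = -8: 2*t = j - 2 ∧ j < 5 ∧ p ≤ 0 ∧ ((cnt + 2*j < -4 → b > -14) → (p ≤ j + t - 4 ∨ b ≥ 6))
Before t := 2*p + cnt: 2*cnt + 4*p = j - 2 ∧ j < 5 ∧ p ≤ 0 ∧ ((cnt + 2*j < -4 → b > -14) → (cnt + j + p ≥ 4 ∨ b ≥ 6))
Before j := p: 2*cnt + 3*p = -2 ∧ p < 5 ∧ p ≤ 0 ∧ ((cnt + 2*p < -4 → b > -14) → (cnt + 2*p ≥ 4 ∨ b ≥ 6))
Answer: WP = 2*cnt + 3*p = -2 ∧ p < 5 ∧ p ≤ 0 ∧ ((cnt + 2*p < -4 → b > -14) → (cnt + 2*p ≥ 4 ∨ b ≥ 6))


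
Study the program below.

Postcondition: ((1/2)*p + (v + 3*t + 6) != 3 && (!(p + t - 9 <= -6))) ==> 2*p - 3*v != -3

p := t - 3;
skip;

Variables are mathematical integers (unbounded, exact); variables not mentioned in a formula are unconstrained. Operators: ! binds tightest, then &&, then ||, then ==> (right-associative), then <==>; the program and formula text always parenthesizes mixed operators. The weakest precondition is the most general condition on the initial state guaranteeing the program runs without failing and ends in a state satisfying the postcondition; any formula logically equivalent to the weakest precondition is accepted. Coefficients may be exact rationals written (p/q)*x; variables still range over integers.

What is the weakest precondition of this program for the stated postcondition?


Working backward. After the program, the postcondition ((1/2)*p + (v + 3*t + 6) != 3 && (!(p + t - 9 <= -6))) ==> 2*p - 3*v != -3 must hold; in canonical form it is ((1/2)*p + 3*t + v != -3 && (!(p + t <= 3))) ==> 2*p != 3*v - 3.
Before skip: ((1/2)*p + 3*t + v != -3 && (!(p + t <= 3))) ==> 2*p != 3*v - 3
Before p := t - 3: ((7/2)*t + v != -3/2 && (!(2*t <= 6))) ==> 2*t != 3*v + 3
Answer: WP = ((7/2)*t + v != -3/2 && (!(2*t <= 6))) ==> 2*t != 3*v + 3


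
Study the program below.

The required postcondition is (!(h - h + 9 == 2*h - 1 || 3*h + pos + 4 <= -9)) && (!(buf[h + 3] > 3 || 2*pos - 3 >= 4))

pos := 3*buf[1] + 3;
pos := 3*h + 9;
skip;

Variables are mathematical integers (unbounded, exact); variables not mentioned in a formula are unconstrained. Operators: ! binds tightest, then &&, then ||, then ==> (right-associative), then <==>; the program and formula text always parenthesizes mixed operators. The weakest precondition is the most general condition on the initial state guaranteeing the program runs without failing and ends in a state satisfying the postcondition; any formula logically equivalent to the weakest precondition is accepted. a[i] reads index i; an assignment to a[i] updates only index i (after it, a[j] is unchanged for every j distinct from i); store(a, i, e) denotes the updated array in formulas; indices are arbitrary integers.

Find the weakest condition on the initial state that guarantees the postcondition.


Working backward. After the program, the postcondition (!(h - h + 9 == 2*h - 1 || 3*h + pos + 4 <= -9)) && (!(buf[h + 3] > 3 || 2*pos - 3 >= 4)) must hold; in canonical form it is (!(2*h == 10 || 3*h + pos <= -13)) && (!(buf[h + 3] > 3 || 2*pos >= 7)).
Before skip: (!(2*h == 10 || 3*h + pos <= -13)) && (!(buf[h + 3] > 3 || 2*pos >= 7))
Before pos := 3*h + 9: (!(2*h == 10 || 6*h <= -22)) && (!(buf[h + 3] > 3 || 6*h >= -11))
Before pos := 3*buf[1] + 3: (!(2*h == 10 || 6*h <= -22)) && (!(buf[h + 3] > 3 || 6*h >= -11))
Answer: WP = (!(2*h == 10 || 6*h <= -22)) && (!(buf[h + 3] > 3 || 6*h >= -11))


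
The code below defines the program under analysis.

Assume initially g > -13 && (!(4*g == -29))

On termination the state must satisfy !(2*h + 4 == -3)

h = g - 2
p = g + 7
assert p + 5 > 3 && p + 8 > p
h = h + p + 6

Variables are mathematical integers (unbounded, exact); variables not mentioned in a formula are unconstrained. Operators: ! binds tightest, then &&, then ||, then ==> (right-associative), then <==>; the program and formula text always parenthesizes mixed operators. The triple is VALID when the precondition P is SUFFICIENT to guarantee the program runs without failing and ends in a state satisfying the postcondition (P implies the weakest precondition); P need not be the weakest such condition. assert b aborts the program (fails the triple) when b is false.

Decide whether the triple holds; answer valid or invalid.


Working backward. After the program, the postcondition !(2*h + 4 == -3) must hold; in canonical form it is !(2*h == -7).
Before h := h + p + 6: !(2*h + 2*p == -19)
Before assert p + 5 > 3 && p + 8 > p: p > -2 && (!(2*h + 2*p == -19))
Before p := g + 7: g > -9 && (!(2*g + 2*h == -33))
Before h := g - 2: g > -9 && (!(4*g == -29))
The weakest precondition is g > -9 && (!(4*g == -29)).
Check whether g > -13 && (!(4*g == -29)) implies it.
Countermodel: at the initial state g = -12, the precondition holds but the weakest precondition fails.
Answer: invalid


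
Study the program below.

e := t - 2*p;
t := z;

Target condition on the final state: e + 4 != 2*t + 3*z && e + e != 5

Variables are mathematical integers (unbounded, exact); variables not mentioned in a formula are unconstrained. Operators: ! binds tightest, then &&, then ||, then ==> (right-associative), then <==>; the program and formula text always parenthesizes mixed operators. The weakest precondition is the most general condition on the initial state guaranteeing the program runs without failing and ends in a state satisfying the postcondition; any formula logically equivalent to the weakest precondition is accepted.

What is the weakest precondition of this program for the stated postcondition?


Working backward. After the program, the postcondition e + 4 != 2*t + 3*z && e + e != 5 must hold; in canonical form it is e != 2*t + 3*z - 4 && 2*e != 5.
Before t := z: e != 5*z - 4 && 2*e != 5
Before e := t - 2*p: t != 2*p + 5*z - 4 && 2*t != 4*p + 5
Answer: WP = t != 2*p + 5*z - 4 && 2*t != 4*p + 5


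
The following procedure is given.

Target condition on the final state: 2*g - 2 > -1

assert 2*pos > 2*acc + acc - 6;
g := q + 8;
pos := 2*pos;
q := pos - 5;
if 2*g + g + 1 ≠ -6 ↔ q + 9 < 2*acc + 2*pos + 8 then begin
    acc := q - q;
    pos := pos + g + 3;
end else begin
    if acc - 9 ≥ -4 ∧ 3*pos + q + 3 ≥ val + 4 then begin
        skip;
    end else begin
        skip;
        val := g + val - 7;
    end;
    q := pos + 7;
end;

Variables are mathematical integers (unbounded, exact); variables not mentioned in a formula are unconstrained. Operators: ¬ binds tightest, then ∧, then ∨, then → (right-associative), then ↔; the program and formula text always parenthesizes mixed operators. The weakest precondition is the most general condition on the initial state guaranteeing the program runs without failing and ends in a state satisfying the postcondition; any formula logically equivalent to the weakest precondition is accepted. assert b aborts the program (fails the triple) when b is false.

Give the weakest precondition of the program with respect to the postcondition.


Working backward. After the program, the postcondition 2*g - 2 > -1 must hold; in canonical form it is 2*g > 1.
Then branch requires 2*g > 1; else branch requires ((acc ≥ 5 ∧ 3*pos + q ≥ val + 1) → 2*g > 1) ∧ ((¬(acc ≥ 5 ∧ 3*pos + q ≥ val + 1)) → 2*g > 1).
Before the if: ((3*g ≠ -7 ↔ q < 2*acc + 2*pos - 1) → 2*g > 1) ∧ ((¬(3*g ≠ -7 ↔ q < 2*acc + 2*pos - 1)) → (((acc ≥ 5 ∧ 3*pos + q ≥ val + 1) → 2*g > 1) ∧ ((¬(acc ≥ 5 ∧ 3*pos + q ≥ val + 1)) → 2*g > 1)))
Before q := pos - 5: ((3*g ≠ -7 ↔ 2*acc + pos > -4) → 2*g > 1) ∧ ((¬(3*g ≠ -7 ↔ 2*acc + pos > -4)) → (((acc ≥ 5 ∧ 4*pos ≥ val + 6) → 2*g > 1) ∧ ((¬(acc ≥ 5 ∧ 4*pos ≥ val + 6)) → 2*g > 1)))
Before pos := 2*pos: ((3*g ≠ -7 ↔ 2*acc + 2*pos > -4) → 2*g > 1) ∧ ((¬(3*g ≠ -7 ↔ 2*acc + 2*pos > -4)) → (((acc ≥ 5 ∧ 8*pos ≥ val + 6) → 2*g > 1) ∧ ((¬(acc ≥ 5 ∧ 8*pos ≥ val + 6)) → 2*g > 1)))
Before g := q + 8: ((3*q ≠ -31 ↔ 2*acc + 2*pos > -4) → 2*q > -15) ∧ ((¬(3*q ≠ -31 ↔ 2*acc + 2*pos > -4)) → (((acc ≥ 5 ∧ 8*pos ≥ val + 6) → 2*q > -15) ∧ ((¬(acc ≥ 5 ∧ 8*pos ≥ val + 6)) → 2*q > -15)))
Before assert 2*pos > 2*acc + acc - 6: 2*pos > 3*acc - 6 ∧ ((3*q ≠ -31 ↔ 2*acc + 2*pos > -4) → 2*q > -15) ∧ ((¬(3*q ≠ -31 ↔ 2*acc + 2*pos > -4)) → (((acc ≥ 5 ∧ 8*pos ≥ val + 6) → 2*q > -15) ∧ ((¬(acc ≥ 5 ∧ 8*pos ≥ val + 6)) → 2*q > -15)))
Answer: WP = 2*pos > 3*acc - 6 ∧ ((3*q ≠ -31 ↔ 2*acc + 2*pos > -4) → 2*q > -15) ∧ ((¬(3*q ≠ -31 ↔ 2*acc + 2*pos > -4)) → (((acc ≥ 5 ∧ 8*pos ≥ val + 6) → 2*q > -15) ∧ ((¬(acc ≥ 5 ∧ 8*pos ≥ val + 6)) → 2*q > -15)))


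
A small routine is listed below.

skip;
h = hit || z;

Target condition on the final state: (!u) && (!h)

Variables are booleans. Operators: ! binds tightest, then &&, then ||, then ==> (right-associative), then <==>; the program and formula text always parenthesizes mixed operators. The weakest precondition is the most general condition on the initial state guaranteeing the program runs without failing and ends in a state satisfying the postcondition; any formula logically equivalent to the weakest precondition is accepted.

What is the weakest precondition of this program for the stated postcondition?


Working backward. After the program, (!u) && (!h) must hold.
Before h := hit || z: (!u) && (!(hit || z))
Before skip: (!u) && (!(hit || z))
Answer: WP = (!u) && (!(hit || z))


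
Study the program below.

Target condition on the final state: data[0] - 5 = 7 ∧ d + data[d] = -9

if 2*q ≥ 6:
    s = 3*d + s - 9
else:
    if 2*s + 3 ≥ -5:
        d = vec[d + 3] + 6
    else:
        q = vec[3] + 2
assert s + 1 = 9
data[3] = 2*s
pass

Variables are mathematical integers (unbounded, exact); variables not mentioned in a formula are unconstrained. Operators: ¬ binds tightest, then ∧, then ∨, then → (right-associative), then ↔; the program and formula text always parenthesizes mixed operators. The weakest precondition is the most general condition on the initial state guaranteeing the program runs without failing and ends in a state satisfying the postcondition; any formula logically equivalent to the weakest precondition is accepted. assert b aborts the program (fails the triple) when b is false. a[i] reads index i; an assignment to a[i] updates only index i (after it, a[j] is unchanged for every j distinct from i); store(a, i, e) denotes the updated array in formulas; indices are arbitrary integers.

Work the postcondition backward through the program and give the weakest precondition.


Working backward. After the program, the postcondition data[0] - 5 = 7 ∧ d + data[d] = -9 must hold; in canonical form it is data[0] = 12 ∧ data[d] + d = -9.
Before skip: data[0] = 12 ∧ data[d] + d = -9
Before data[3] := 2*s: data[0] = 12 ∧ store(data, 3, 2*s)[d] + d = -9
Before assert s + 1 = 9: s = 8 ∧ data[0] = 12 ∧ store(data, 3, 2*s)[d] + d = -9
Then branch requires 3*d + s = 17 ∧ data[0] = 12 ∧ store(data, 3, 6*d + 2*s - 18)[d] + d = -9; else branch requires (2*s ≥ -8 → (s = 8 ∧ data[0] = 12 ∧ vec[d + 3] + store(data, 3, 2*s)[vec[d + 3] + 6] = -15)) ∧ ((¬(2*s ≥ -8)) → (s = 8 ∧ data[0] = 12 ∧ store(data, 3, 2*s)[d] + d = -9)).
Before the if: (2*q ≥ 6 → (3*d + s = 17 ∧ data[0] = 12 ∧ store(data, 3, 6*d + 2*s - 18)[d] + d = -9)) ∧ ((¬(2*q ≥ 6)) → ((2*s ≥ -8 → (s = 8 ∧ data[0] = 12 ∧ vec[d + 3] + store(data, 3, 2*s)[vec[d + 3] + 6] = -15)) ∧ ((¬(2*s ≥ -8)) → (s = 8 ∧ data[0] = 12 ∧ store(data, 3, 2*s)[d] + d = -9))))
Answer: WP = (2*q ≥ 6 → (3*d + s = 17 ∧ data[0] = 12 ∧ store(data, 3, 6*d + 2*s - 18)[d] + d = -9)) ∧ ((¬(2*q ≥ 6)) → ((2*s ≥ -8 → (s = 8 ∧ data[0] = 12 ∧ vec[d + 3] + store(data, 3, 2*s)[vec[d + 3] + 6] = -15)) ∧ ((¬(2*s ≥ -8)) → (s = 8 ∧ data[0] = 12 ∧ store(data, 3, 2*s)[d] + d = -9))))


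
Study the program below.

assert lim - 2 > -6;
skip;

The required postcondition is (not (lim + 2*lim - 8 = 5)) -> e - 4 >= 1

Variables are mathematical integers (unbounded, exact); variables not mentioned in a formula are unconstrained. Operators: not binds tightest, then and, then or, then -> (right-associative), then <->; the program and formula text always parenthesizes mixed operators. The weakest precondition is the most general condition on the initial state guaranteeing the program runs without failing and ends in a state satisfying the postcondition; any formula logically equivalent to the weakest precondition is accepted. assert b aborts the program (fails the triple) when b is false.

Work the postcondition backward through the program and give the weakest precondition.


Working backward. After the program, the postcondition (not (lim + 2*lim - 8 = 5)) -> e - 4 >= 1 must hold; in canonical form it is (not (3*lim = 13)) -> e >= 5.
Before skip: (not (3*lim = 13)) -> e >= 5
Before assert lim - 2 > -6: lim > -4 and ((not (3*lim = 13)) -> e >= 5)
Answer: WP = lim > -4 and ((not (3*lim = 13)) -> e >= 5)


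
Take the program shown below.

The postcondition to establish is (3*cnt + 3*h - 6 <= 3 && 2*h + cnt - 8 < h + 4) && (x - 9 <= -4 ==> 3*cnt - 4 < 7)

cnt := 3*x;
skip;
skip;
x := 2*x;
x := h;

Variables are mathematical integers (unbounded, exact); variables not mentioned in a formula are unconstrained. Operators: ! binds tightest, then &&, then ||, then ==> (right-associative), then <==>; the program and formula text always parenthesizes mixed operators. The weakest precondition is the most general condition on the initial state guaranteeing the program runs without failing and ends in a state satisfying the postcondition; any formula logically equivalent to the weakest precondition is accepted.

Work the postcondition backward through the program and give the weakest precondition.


Working backward. After the program, the postcondition (3*cnt + 3*h - 6 <= 3 && 2*h + cnt - 8 < h + 4) && (x - 9 <= -4 ==> 3*cnt - 4 < 7) must hold; in canonical form it is 3*cnt + 3*h <= 9 && cnt + h < 12 && (x <= 5 ==> 3*cnt < 11).
Before x := h: 3*cnt + 3*h <= 9 && cnt + h < 12 && (h <= 5 ==> 3*cnt < 11)
Before x := 2*x: 3*cnt + 3*h <= 9 && cnt + h < 12 && (h <= 5 ==> 3*cnt < 11)
Before skip: 3*cnt + 3*h <= 9 && cnt + h < 12 && (h <= 5 ==> 3*cnt < 11)
Before skip: 3*cnt + 3*h <= 9 && cnt + h < 12 && (h <= 5 ==> 3*cnt < 11)
Before cnt := 3*x: 3*h + 9*x <= 9 && h + 3*x < 12 && (h <= 5 ==> 9*x < 11)
Answer: WP = 3*h + 9*x <= 9 && h + 3*x < 12 && (h <= 5 ==> 9*x < 11)


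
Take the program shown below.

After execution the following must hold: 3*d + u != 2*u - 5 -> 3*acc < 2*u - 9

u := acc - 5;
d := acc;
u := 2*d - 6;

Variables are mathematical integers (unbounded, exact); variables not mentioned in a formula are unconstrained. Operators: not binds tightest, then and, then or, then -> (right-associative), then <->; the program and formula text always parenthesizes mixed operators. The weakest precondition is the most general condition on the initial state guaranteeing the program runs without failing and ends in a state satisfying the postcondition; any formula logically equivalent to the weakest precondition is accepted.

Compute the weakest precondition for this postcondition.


Working backward. After the program, the postcondition 3*d + u != 2*u - 5 -> 3*acc < 2*u - 9 must hold; in canonical form it is 3*d != u - 5 -> 3*acc < 2*u - 9.
Before u := 2*d - 6: d != -11 -> 3*acc < 4*d - 21
Before d := acc: acc != -11 -> acc > 21
Before u := acc - 5: acc != -11 -> acc > 21
Answer: WP = acc != -11 -> acc > 21


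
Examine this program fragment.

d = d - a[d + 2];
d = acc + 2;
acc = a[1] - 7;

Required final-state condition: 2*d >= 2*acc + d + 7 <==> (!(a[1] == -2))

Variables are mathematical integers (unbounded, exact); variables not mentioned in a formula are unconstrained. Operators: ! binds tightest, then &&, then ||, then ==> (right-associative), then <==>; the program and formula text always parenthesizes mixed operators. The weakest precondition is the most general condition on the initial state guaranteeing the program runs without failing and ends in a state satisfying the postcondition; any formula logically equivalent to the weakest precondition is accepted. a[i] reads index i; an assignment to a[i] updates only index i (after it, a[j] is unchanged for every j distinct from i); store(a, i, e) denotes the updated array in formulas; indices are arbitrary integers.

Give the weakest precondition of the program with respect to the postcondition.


Working backward. After the program, the postcondition 2*d >= 2*acc + d + 7 <==> (!(a[1] == -2)) must hold; in canonical form it is d >= 2*acc + 7 <==> (!(a[1] == -2)).
Before acc := a[1] - 7: d >= 2*a[1] - 7 <==> (!(a[1] == -2))
Before d := acc + 2: acc >= 2*a[1] - 9 <==> (!(a[1] == -2))
Before d := d - a[d + 2]: acc >= 2*a[1] - 9 <==> (!(a[1] == -2))
Answer: WP = acc >= 2*a[1] - 9 <==> (!(a[1] == -2))


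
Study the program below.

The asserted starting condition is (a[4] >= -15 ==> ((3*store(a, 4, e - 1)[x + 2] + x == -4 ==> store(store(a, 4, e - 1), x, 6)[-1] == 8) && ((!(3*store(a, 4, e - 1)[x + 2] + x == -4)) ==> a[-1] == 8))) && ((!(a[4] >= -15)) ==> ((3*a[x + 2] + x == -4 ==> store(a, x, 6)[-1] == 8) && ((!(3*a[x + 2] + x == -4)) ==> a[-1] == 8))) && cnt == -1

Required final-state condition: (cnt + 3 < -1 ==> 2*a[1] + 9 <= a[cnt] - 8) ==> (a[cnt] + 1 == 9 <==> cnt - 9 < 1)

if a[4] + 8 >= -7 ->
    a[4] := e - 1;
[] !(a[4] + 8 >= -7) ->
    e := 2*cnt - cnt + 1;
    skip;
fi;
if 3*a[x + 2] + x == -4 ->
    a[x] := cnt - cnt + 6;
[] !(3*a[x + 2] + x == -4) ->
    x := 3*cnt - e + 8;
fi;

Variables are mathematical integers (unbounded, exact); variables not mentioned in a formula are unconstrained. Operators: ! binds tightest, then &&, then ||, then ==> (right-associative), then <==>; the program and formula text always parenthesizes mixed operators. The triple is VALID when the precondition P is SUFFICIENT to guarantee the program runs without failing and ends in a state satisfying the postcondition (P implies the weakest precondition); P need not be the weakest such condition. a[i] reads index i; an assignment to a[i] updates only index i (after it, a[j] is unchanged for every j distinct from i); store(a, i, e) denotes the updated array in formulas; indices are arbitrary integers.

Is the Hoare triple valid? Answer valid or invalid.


Working backward. After the program, the postcondition (cnt + 3 < -1 ==> 2*a[1] + 9 <= a[cnt] - 8) ==> (a[cnt] + 1 == 9 <==> cnt - 9 < 1) must hold; in canonical form it is (cnt < -4 ==> 2*a[1] <= a[cnt] - 17) ==> (a[cnt] == 8 <==> cnt < 10).
Then branch requires (cnt < -4 ==> 2*store(a, x, 6)[1] <= store(a, x, 6)[cnt] - 17) ==> (store(a, x, 6)[cnt] == 8 <==> cnt < 10); else branch requires (cnt < -4 ==> 2*a[1] <= a[cnt] - 17) ==> (a[cnt] == 8 <==> cnt < 10).
Before the if: (3*a[x + 2] + x == -4 ==> ((cnt < -4 ==> 2*store(a, x, 6)[1] <= store(a, x, 6)[cnt] - 17) ==> (store(a, x, 6)[cnt] == 8 <==> cnt < 10))) && ((!(3*a[x + 2] + x == -4)) ==> ((cnt < -4 ==> 2*a[1] <= a[cnt] - 17) ==> (a[cnt] == 8 <==> cnt < 10)))
Then branch requires (3*store(a, 4, e - 1)[x + 2] + x == -4 ==> ((cnt < -4 ==> 2*store(store(a, 4, e - 1), x, 6)[1] <= store(store(a, 4, e - 1), x, 6)[cnt] - 17) ==> (store(store(a, 4, e - 1), x, 6)[cnt] == 8 <==> cnt < 10))) && ((!(3*store(a, 4, e - 1)[x + 2] + x == -4)) ==> ((cnt < -4 ==> 2*a[1] <= store(a, 4, e - 1)[cnt] - 17) ==> (store(a, 4, e - 1)[cnt] == 8 <==> cnt < 10))); else branch requires (3*a[x + 2] + x == -4 ==> ((cnt < -4 ==> 2*store(a, x, 6)[1] <= store(a, x, 6)[cnt] - 17) ==> (store(a, x, 6)[cnt] == 8 <==> cnt < 10))) && ((!(3*a[x + 2] + x == -4)) ==> ((cnt < -4 ==> 2*a[1] <= a[cnt] - 17) ==> (a[cnt] == 8 <==> cnt < 10))).
Before the if: (a[4] >= -15 ==> ((3*store(a, 4, e - 1)[x + 2] + x == -4 ==> ((cnt < -4 ==> 2*store(store(a, 4, e - 1), x, 6)[1] <= store(store(a, 4, e - 1), x, 6)[cnt] - 17) ==> (store(store(a, 4, e - 1), x, 6)[cnt] == 8 <==> cnt < 10))) && ((!(3*store(a, 4, e - 1)[x + 2] + x == -4)) ==> ((cnt < -4 ==> 2*a[1] <= store(a, 4, e - 1)[cnt] - 17) ==> (store(a, 4, e - 1)[cnt] == 8 <==> cnt < 10))))) && ((!(a[4] >= -15)) ==> ((3*a[x + 2] + x == -4 ==> ((cnt < -4 ==> 2*store(a, x, 6)[1] <= store(a, x, 6)[cnt] - 17) ==> (store(a, x, 6)[cnt] == 8 <==> cnt < 10))) && ((!(3*a[x + 2] + x == -4)) ==> ((cnt < -4 ==> 2*a[1] <= a[cnt] - 17) ==> (a[cnt] == 8 <==> cnt < 10)))))
The weakest precondition is (a[4] >= -15 ==> ((3*store(a, 4, e - 1)[x + 2] + x == -4 ==> ((cnt < -4 ==> 2*store(store(a, 4, e - 1), x, 6)[1] <= store(store(a, 4, e - 1), x, 6)[cnt] - 17) ==> (store(store(a, 4, e - 1), x, 6)[cnt] == 8 <==> cnt < 10))) && ((!(3*store(a, 4, e - 1)[x + 2] + x == -4)) ==> ((cnt < -4 ==> 2*a[1] <= store(a, 4, e - 1)[cnt] - 17) ==> (store(a, 4, e - 1)[cnt] == 8 <==> cnt < 10))))) && ((!(a[4] >= -15)) ==> ((3*a[x + 2] + x == -4 ==> ((cnt < -4 ==> 2*store(a, x, 6)[1] <= store(a, x, 6)[cnt] - 17) ==> (store(a, x, 6)[cnt] == 8 <==> cnt < 10))) && ((!(3*a[x + 2] + x == -4)) ==> ((cnt < -4 ==> 2*a[1] <= a[cnt] - 17) ==> (a[cnt] == 8 <==> cnt < 10))))).
Check whether (a[4] >= -15 ==> ((3*store(a, 4, e - 1)[x + 2] + x == -4 ==> store(store(a, 4, e - 1), x, 6)[-1] == 8) && ((!(3*store(a, 4, e - 1)[x + 2] + x == -4)) ==> a[-1] == 8))) && ((!(a[4] >= -15)) ==> ((3*a[x + 2] + x == -4 ==> store(a, x, 6)[-1] == 8) && ((!(3*a[x + 2] + x == -4)) ==> a[-1] == 8))) && cnt == -1 implies it.
Every state satisfying the precondition satisfies the weakest precondition: the implication holds.
Answer: valid


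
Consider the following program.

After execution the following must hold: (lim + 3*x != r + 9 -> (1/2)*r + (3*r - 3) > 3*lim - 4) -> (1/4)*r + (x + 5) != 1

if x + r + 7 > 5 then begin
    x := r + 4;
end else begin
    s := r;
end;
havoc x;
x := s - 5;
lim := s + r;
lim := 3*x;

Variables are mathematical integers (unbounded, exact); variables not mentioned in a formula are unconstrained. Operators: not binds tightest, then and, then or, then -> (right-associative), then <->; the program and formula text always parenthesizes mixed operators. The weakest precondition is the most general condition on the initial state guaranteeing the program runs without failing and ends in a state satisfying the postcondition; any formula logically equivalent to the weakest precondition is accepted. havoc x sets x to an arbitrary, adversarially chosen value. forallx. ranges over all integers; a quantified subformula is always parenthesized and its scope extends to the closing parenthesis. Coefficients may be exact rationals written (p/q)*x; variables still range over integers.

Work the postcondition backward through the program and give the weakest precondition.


Working backward. After the program, the postcondition (lim + 3*x != r + 9 -> (1/2)*r + (3*r - 3) > 3*lim - 4) -> (1/4)*r + (x + 5) != 1 must hold; in canonical form it is (lim + 3*x != r + 9 -> (7/2)*r > 3*lim - 1) -> (1/4)*r + x != -4.
Before lim := 3*x: (6*x != r + 9 -> (7/2)*r > 9*x - 1) -> (1/4)*r + x != -4
Before lim := s + r: (6*x != r + 9 -> (7/2)*r > 9*x - 1) -> (1/4)*r + x != -4
Before x := s - 5: (6*s != r + 39 -> (7/2)*r > 9*s - 46) -> (1/4)*r + s != 1
Before havoc x: (6*s != r + 39 -> (7/2)*r > 9*s - 46) -> (1/4)*r + s != 1
Then branch requires (6*s != r + 39 -> (7/2)*r > 9*s - 46) -> (1/4)*r + s != 1; else branch requires (5*r != 39 -> (11/2)*r < 46) -> (5/4)*r != 1.
Before the if: (r + x > -2 -> ((6*s != r + 39 -> (7/2)*r > 9*s - 46) -> (1/4)*r + s != 1)) and ((not (r + x > -2)) -> ((5*r != 39 -> (11/2)*r < 46) -> (5/4)*r != 1))
Answer: WP = (r + x > -2 -> ((6*s != r + 39 -> (7/2)*r > 9*s - 46) -> (1/4)*r + s != 1)) and ((not (r + x > -2)) -> ((5*r != 39 -> (11/2)*r < 46) -> (5/4)*r != 1))
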